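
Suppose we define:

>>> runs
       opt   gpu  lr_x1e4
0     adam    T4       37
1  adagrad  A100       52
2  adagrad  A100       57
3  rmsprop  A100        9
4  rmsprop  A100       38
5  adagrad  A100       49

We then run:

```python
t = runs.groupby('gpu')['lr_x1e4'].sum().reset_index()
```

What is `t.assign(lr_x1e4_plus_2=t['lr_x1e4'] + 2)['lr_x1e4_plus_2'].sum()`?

246

group by gpu, sum of lr_x1e4:
gpu
A100    205
T4       37
Name: lr_x1e4, dtype: int64
reset_index():
    gpu  lr_x1e4
0  A100      205
1    T4       37
add column lr_x1e4_plus_2 = t['lr_x1e4'] + 2:
    gpu  lr_x1e4  lr_x1e4_plus_2
0  A100      205             207
1    T4       37              39
Then the sum of column 'lr_x1e4_plus_2': 246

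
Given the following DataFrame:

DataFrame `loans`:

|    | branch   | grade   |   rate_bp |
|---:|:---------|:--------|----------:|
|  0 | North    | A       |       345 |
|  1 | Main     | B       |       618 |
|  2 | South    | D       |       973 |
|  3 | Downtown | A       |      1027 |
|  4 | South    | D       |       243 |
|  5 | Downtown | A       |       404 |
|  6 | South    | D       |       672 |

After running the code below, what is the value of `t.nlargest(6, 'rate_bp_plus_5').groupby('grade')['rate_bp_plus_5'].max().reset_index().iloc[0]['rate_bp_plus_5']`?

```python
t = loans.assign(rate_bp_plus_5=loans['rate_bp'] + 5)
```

1032

add column rate_bp_plus_5 = loans['rate_bp'] + 5:
     branch grade  rate_bp  rate_bp_plus_5
0     North     A      345             350
1      Main     B      618             623
2     South     D      973             978
3  Downtown     A     1027            1032
4     South     D      243             248
5  Downtown     A      404             409
6     South     D      672             677
take 6 rows with largest rate_bp_plus_5:
     branch grade  rate_bp  rate_bp_plus_5
3  Downtown     A     1027            1032
2     South     D      973             978
6     South     D      672             677
1      Main     B      618             623
5  Downtown     A      404             409
0     North     A      345             350
group by grade, max of rate_bp_plus_5:
grade
A    1032
B     623
D     978
Name: rate_bp_plus_5, dtype: int64
reset_index():
  grade  rate_bp_plus_5
0     A            1032
1     B             623
2     D             978
So iloc[0]['rate_bp_plus_5'] = 1032.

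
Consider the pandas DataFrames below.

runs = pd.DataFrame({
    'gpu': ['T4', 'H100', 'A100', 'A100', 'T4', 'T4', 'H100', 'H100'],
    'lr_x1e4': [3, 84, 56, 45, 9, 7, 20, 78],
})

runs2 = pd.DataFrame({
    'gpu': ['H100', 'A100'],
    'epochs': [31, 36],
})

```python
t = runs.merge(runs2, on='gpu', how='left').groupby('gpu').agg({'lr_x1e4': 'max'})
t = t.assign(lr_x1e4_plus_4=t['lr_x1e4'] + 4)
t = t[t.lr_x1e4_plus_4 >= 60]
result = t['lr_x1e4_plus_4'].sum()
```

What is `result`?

148

merge on 'gpu' (how='left') → 8 rows:
    gpu  lr_x1e4  epochs
0    T4        3     NaN
1  H100       84    31.0
2  A100       56    36.0
3  A100       45    36.0
4    T4        9     NaN
5    T4        7     NaN
6  H100       20    31.0
7  H100       78    31.0
group by gpu, max of lr_x1e4:
      lr_x1e4
gpu          
A100       56
H100       84
T4          9
add column lr_x1e4_plus_4 = t['lr_x1e4'] + 4:
      lr_x1e4  lr_x1e4_plus_4
gpu                          
A100       56              60
H100       84              88
T4          9              13
filter rows where lr_x1e4_plus_4 >= 60:
      lr_x1e4  lr_x1e4_plus_4
gpu                          
A100       56              60
H100       84              88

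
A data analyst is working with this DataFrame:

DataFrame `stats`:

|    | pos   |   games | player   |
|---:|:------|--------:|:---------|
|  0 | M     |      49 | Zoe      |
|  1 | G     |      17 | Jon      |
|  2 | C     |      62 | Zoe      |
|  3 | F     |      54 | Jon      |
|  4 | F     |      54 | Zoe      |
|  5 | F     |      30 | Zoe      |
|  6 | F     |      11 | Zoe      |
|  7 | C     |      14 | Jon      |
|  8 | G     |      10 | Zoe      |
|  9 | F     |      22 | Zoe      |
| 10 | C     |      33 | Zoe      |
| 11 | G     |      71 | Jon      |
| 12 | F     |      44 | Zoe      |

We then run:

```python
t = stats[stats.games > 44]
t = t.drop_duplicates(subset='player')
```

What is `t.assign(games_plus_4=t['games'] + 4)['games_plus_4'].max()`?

58

filter rows where games > 44:
   pos  games player
0    M     49    Zoe
2    C     62    Zoe
3    F     54    Jon
4    F     54    Zoe
11   G     71    Jon
drop duplicate player (keep=first):
  pos  games player
0   M     49    Zoe
3   F     54    Jon
add column games_plus_4 = t['games'] + 4:
  pos  games player  games_plus_4
0   M     49    Zoe            53
3   F     54    Jon            58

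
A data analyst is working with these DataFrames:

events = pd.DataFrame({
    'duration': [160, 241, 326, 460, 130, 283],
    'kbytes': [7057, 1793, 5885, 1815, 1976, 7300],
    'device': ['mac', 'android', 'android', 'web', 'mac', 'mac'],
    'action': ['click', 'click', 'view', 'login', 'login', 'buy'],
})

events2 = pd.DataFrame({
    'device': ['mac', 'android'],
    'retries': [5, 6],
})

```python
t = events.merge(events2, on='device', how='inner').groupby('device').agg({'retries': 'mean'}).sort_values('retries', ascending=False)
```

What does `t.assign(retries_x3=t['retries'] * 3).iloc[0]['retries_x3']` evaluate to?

18.0

merge on 'device' (how='inner') → 5 rows:
   duration  kbytes   device action  retries
0       160    7057      mac  click        5
1       241    1793  android  click        6
2       326    5885  android   view        6
3       130    1976      mac  login        5
4       283    7300      mac    buy        5
group by device, mean of retries:
         retries
device          
android      6.0
mac          5.0
sort by retries descending:
         retries
device          
android      6.0
mac          5.0
add column retries_x3 = t['retries'] * 3:
         retries  retries_x3
device                      
android      6.0        18.0
mac          5.0        15.0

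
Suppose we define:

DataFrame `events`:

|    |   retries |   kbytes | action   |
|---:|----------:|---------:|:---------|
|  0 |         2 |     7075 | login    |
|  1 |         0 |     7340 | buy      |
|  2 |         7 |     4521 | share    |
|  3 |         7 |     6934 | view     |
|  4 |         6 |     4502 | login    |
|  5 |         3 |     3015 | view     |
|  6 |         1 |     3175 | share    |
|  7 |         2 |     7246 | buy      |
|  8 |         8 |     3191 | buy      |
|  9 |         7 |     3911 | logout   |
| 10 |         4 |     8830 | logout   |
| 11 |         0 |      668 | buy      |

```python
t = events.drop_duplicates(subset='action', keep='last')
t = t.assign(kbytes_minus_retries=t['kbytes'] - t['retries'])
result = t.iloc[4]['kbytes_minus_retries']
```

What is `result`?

drop duplicate action (keep=last):
    retries  kbytes  action
4         6    4502   login
5         3    3015    view
6         1    3175   share
10        4    8830  logout
11        0     668     buy
add column kbytes_minus_retries = t['kbytes'] - t['retries']:
    retries  kbytes  action  kbytes_minus_retries
4         6    4502   login                  4496
5         3    3015    view                  3012
6         1    3175   share                  3174
10        4    8830  logout                  8826
11        0     668     buy                   668
value at position 4, column 'kbytes_minus_retries' → 668

668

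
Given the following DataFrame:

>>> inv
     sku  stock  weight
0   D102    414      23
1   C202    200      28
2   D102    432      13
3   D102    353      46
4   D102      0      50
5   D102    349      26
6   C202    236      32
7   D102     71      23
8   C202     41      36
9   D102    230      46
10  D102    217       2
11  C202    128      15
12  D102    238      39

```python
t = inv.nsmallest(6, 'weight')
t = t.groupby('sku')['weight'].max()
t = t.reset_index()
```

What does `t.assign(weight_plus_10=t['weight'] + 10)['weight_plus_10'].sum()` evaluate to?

take 6 rows with smallest weight:
     sku  stock  weight
10  D102    217       2
2   D102    432      13
11  C202    128      15
0   D102    414      23
7   D102     71      23
5   D102    349      26
group by sku, max of weight:
sku
C202    15
D102    26
Name: weight, dtype: int64
reset_index():
    sku  weight
0  C202      15
1  D102      26
add column weight_plus_10 = t['weight'] + 10:
    sku  weight  weight_plus_10
0  C202      15              25
1  D102      26              36
sum of column 'weight_plus_10' → 61

61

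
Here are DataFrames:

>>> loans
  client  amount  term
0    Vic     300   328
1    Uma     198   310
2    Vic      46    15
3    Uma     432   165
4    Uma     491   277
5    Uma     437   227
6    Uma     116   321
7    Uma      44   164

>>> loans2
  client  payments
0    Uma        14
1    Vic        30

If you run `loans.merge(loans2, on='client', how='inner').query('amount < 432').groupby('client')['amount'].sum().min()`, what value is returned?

merge on 'client' (how='inner') → 8 rows:
  client  amount  term  payments
0    Vic     300   328        30
1    Uma     198   310        14
2    Vic      46    15        30
3    Uma     432   165        14
4    Uma     491   277        14
5    Uma     437   227        14
6    Uma     116   321        14
7    Uma      44   164        14
filter rows where amount < 432:
  client  amount  term  payments
0    Vic     300   328        30
1    Uma     198   310        14
2    Vic      46    15        30
6    Uma     116   321        14
7    Uma      44   164        14
group by client, sum of amount:
client
Uma    358
Vic    346
Name: amount, dtype: int64
Finally, min of the resulting series = 346.

346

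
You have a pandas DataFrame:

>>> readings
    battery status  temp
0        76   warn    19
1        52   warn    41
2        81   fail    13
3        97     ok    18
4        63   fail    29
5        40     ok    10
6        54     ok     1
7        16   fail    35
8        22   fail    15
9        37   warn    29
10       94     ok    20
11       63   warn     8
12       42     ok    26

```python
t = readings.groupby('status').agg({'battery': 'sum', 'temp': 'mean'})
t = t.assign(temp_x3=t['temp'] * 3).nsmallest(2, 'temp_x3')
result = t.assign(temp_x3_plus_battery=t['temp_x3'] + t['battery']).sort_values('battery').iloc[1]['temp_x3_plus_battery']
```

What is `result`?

372.0

group by status: sum(battery), mean(temp):
        battery   temp
status                
fail        182  23.00
ok          327  15.00
warn        228  24.25
add column temp_x3 = t['temp'] * 3:
        battery   temp  temp_x3
status                         
fail        182  23.00    69.00
ok          327  15.00    45.00
warn        228  24.25    72.75
take 2 rows with smallest temp_x3:
        battery  temp  temp_x3
status                        
ok          327  15.0     45.0
fail        182  23.0     69.0
add column temp_x3_plus_battery = t['temp_x3'] + t['battery']:
        battery  temp  temp_x3  temp_x3_plus_battery
status                                              
ok          327  15.0     45.0                 372.0
fail        182  23.0     69.0                 251.0
sort by battery:
        battery  temp  temp_x3  temp_x3_plus_battery
status                                              
fail        182  23.0     69.0                 251.0
ok          327  15.0     45.0                 372.0
value at position 1, column 'temp_x3_plus_battery' → 372.0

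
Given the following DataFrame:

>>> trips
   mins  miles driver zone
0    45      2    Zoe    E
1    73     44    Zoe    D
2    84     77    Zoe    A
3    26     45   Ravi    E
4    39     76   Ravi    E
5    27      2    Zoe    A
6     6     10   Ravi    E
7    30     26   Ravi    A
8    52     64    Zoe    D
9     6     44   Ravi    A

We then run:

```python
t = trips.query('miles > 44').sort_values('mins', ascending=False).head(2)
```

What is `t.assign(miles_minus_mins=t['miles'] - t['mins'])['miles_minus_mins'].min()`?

filter rows where miles > 44:
   mins  miles driver zone
2    84     77    Zoe    A
3    26     45   Ravi    E
4    39     76   Ravi    E
8    52     64    Zoe    D
sort by mins descending:
   mins  miles driver zone
2    84     77    Zoe    A
8    52     64    Zoe    D
4    39     76   Ravi    E
3    26     45   Ravi    E
take first 2 rows:
   mins  miles driver zone
2    84     77    Zoe    A
8    52     64    Zoe    D
add column miles_minus_mins = t['miles'] - t['mins']:
   mins  miles driver zone  miles_minus_mins
2    84     77    Zoe    A                -7
8    52     64    Zoe    D                12
Finally, min of column 'miles_minus_mins' = -7.

-7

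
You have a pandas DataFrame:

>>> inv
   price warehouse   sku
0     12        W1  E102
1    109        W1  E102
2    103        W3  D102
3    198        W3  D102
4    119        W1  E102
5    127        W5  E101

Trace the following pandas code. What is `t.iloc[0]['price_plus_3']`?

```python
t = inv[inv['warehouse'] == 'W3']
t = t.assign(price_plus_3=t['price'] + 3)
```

filter rows where warehouse == 'W3':
   price warehouse   sku
2    103        W3  D102
3    198        W3  D102
add column price_plus_3 = t['price'] + 3:
   price warehouse   sku  price_plus_3
2    103        W3  D102           106
3    198        W3  D102           201
Then the value at position 0, column 'price_plus_3': 106

106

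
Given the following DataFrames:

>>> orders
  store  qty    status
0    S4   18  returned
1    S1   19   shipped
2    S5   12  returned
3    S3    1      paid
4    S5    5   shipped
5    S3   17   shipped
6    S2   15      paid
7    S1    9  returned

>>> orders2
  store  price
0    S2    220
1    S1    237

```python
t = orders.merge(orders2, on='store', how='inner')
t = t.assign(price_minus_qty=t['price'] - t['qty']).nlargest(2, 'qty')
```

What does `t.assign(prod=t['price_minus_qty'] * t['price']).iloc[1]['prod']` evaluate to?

45100

merge on 'store' (how='inner') → 3 rows:
  store  qty    status  price
0    S1   19   shipped    237
1    S2   15      paid    220
2    S1    9  returned    237
add column price_minus_qty = t['price'] - t['qty']:
  store  qty    status  price  price_minus_qty
0    S1   19   shipped    237              218
1    S2   15      paid    220              205
2    S1    9  returned    237              228
take 2 rows with largest qty:
  store  qty   status  price  price_minus_qty
0    S1   19  shipped    237              218
1    S2   15     paid    220              205
add column prod = t['price_minus_qty'] * t['price']:
  store  qty   status  price  price_minus_qty   prod
0    S1   19  shipped    237              218  51666
1    S2   15     paid    220              205  45100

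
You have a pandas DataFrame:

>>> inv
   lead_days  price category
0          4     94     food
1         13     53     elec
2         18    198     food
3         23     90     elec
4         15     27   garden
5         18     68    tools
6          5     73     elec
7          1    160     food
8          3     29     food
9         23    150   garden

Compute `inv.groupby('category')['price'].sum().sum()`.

942

group by category, sum of price:
category
elec      216
food      481
garden    177
tools      68
Name: price, dtype: int64
Finally, sum of the resulting series = 942.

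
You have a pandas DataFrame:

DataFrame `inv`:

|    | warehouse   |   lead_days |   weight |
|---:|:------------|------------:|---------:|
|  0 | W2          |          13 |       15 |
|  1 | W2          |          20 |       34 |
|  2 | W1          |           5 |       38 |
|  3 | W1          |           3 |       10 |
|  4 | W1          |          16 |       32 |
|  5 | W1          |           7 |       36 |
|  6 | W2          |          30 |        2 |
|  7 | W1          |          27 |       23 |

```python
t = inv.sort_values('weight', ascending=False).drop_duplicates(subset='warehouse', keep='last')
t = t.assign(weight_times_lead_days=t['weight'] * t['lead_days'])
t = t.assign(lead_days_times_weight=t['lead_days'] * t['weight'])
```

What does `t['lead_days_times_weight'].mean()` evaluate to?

sort by weight descending:
  warehouse  lead_days  weight
2        W1          5      38
5        W1          7      36
1        W2         20      34
4        W1         16      32
7        W1         27      23
0        W2         13      15
3        W1          3      10
6        W2         30       2
drop duplicate warehouse (keep=last):
  warehouse  lead_days  weight
3        W1          3      10
6        W2         30       2
add column weight_times_lead_days = t['weight'] * t['lead_days']:
  warehouse  lead_days  weight  weight_times_lead_days
3        W1          3      10                      30
6        W2         30       2                      60
add column lead_days_times_weight = t['lead_days'] * t['weight']:
  warehouse  lead_days  weight  weight_times_lead_days  lead_days_times_weight
3        W1          3      10                      30                      30
6        W2         30       2                      60                      60

45.0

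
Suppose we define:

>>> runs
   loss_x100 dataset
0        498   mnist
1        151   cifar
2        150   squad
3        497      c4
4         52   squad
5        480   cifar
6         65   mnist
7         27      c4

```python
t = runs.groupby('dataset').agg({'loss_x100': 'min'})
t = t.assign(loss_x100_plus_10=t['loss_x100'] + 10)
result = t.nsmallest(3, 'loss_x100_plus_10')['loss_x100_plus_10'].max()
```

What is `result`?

75

group by dataset, min of loss_x100:
         loss_x100
dataset           
c4              27
cifar          151
mnist           65
squad           52
add column loss_x100_plus_10 = t['loss_x100'] + 10:
         loss_x100  loss_x100_plus_10
dataset                              
c4              27                 37
cifar          151                161
mnist           65                 75
squad           52                 62
take 3 rows with smallest loss_x100_plus_10:
         loss_x100  loss_x100_plus_10
dataset                              
c4              27                 37
squad           52                 62
mnist           65                 75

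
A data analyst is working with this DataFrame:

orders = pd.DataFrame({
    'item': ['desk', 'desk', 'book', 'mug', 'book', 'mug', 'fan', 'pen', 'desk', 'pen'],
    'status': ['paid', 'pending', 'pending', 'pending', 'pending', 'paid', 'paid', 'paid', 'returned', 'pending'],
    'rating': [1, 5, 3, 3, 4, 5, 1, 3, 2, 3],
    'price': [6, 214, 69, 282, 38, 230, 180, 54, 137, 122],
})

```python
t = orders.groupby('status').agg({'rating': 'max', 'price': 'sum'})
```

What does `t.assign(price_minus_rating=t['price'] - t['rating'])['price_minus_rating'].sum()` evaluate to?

1320

group by status: max(rating), sum(price):
          rating  price
status                 
paid           5    470
pending        5    725
returned       2    137
add column price_minus_rating = t['price'] - t['rating']:
          rating  price  price_minus_rating
status                                     
paid           5    470                 465
pending        5    725                 720
returned       2    137                 135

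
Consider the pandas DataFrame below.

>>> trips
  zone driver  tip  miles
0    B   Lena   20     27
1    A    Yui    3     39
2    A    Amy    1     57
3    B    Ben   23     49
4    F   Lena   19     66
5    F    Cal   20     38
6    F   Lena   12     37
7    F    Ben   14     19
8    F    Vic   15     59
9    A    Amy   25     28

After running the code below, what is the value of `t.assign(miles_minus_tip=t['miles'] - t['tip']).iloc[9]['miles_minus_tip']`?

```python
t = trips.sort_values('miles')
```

47

sort by miles:
  zone driver  tip  miles
7    F    Ben   14     19
0    B   Lena   20     27
9    A    Amy   25     28
6    F   Lena   12     37
5    F    Cal   20     38
1    A    Yui    3     39
3    B    Ben   23     49
2    A    Amy    1     57
8    F    Vic   15     59
4    F   Lena   19     66
add column miles_minus_tip = t['miles'] - t['tip']:
  zone driver  tip  miles  miles_minus_tip
7    F    Ben   14     19                5
0    B   Lena   20     27                7
9    A    Amy   25     28                3
6    F   Lena   12     37               25
5    F    Cal   20     38               18
1    A    Yui    3     39               36
3    B    Ben   23     49               26
2    A    Amy    1     57               56
8    F    Vic   15     59               44
4    F   Lena   19     66               47
Then the value at position 9, column 'miles_minus_tip': 47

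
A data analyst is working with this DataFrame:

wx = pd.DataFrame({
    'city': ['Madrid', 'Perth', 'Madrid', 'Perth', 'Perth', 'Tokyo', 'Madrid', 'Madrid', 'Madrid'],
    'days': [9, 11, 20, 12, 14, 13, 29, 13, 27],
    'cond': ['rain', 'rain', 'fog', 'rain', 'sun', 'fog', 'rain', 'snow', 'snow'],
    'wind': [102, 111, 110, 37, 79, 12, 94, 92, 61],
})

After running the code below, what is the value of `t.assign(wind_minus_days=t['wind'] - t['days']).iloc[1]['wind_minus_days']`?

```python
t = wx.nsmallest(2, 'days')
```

take 2 rows with smallest days:
     city  days  cond  wind
0  Madrid     9  rain   102
1   Perth    11  rain   111
add column wind_minus_days = t['wind'] - t['days']:
     city  days  cond  wind  wind_minus_days
0  Madrid     9  rain   102               93
1   Perth    11  rain   111              100

100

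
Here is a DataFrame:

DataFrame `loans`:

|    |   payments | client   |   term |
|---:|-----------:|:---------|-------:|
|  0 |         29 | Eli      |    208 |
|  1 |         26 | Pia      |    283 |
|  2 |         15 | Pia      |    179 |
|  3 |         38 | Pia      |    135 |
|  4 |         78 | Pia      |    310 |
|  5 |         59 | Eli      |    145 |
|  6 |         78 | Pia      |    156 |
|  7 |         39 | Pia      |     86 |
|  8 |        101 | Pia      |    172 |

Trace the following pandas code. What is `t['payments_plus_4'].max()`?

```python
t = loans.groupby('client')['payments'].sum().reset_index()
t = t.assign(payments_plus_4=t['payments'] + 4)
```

group by client, sum of payments:
client
Eli     88
Pia    375
Name: payments, dtype: int64
reset_index():
  client  payments
0    Eli        88
1    Pia       375
add column payments_plus_4 = t['payments'] + 4:
  client  payments  payments_plus_4
0    Eli        88               92
1    Pia       375              379

379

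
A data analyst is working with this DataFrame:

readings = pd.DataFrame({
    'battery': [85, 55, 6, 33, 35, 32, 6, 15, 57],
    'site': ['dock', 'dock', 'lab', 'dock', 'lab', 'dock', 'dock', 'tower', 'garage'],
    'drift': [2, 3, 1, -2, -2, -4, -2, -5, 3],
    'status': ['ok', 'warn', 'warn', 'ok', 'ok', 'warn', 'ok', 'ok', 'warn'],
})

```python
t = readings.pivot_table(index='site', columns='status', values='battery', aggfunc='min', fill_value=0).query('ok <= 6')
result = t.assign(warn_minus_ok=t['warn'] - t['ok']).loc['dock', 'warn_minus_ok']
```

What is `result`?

26

pivot: rows=site, cols=status, min(battery):
status  ok  warn
site            
dock     6    32
garage   0    57
lab     35     6
tower   15     0
filter rows where ok <= 6:
status  ok  warn
site            
dock     6    32
garage   0    57
add column warn_minus_ok = t['warn'] - t['ok']:
status  ok  warn  warn_minus_ok
site                           
dock     6    32             26
garage   0    57             57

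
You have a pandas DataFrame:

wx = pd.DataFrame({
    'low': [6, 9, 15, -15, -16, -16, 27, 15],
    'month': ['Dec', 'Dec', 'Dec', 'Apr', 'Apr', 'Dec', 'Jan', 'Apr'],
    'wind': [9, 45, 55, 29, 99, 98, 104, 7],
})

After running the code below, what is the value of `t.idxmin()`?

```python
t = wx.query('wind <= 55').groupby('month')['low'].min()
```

filter rows where wind <= 55:
   low month  wind
0    6   Dec     9
1    9   Dec    45
2   15   Dec    55
3  -15   Apr    29
7   15   Apr     7
group by month, min of low:
month
Apr   -15
Dec     6
Name: low, dtype: int64
Then the label with the smallest value: Apr

Apr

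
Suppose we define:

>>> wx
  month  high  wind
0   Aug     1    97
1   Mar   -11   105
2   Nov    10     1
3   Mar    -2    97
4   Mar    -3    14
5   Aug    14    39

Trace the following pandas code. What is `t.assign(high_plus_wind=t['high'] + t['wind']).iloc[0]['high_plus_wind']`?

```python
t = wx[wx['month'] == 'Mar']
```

filter rows where month == 'Mar':
  month  high  wind
1   Mar   -11   105
3   Mar    -2    97
4   Mar    -3    14
add column high_plus_wind = t['high'] + t['wind']:
  month  high  wind  high_plus_wind
1   Mar   -11   105              94
3   Mar    -2    97              95
4   Mar    -3    14              11

94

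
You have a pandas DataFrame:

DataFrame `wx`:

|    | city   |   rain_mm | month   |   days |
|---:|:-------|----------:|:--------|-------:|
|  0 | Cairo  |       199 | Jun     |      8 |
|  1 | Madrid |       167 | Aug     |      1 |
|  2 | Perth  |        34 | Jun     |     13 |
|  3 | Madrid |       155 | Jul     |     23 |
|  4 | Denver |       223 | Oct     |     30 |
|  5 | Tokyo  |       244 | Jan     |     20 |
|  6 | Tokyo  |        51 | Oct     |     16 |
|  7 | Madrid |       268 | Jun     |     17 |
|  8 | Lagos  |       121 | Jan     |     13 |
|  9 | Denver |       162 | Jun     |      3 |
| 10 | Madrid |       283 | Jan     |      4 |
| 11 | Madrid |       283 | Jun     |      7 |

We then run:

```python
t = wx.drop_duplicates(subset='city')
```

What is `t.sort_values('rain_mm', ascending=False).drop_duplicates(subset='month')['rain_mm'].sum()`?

833

drop duplicate city (keep=first):
     city  rain_mm month  days
0   Cairo      199   Jun     8
1  Madrid      167   Aug     1
2   Perth       34   Jun    13
4  Denver      223   Oct    30
5   Tokyo      244   Jan    20
8   Lagos      121   Jan    13
sort by rain_mm descending:
     city  rain_mm month  days
5   Tokyo      244   Jan    20
4  Denver      223   Oct    30
0   Cairo      199   Jun     8
1  Madrid      167   Aug     1
8   Lagos      121   Jan    13
2   Perth       34   Jun    13
drop duplicate month (keep=first):
     city  rain_mm month  days
5   Tokyo      244   Jan    20
4  Denver      223   Oct    30
0   Cairo      199   Jun     8
1  Madrid      167   Aug     1
Taking the sum of column 'rain_mm' gives 833.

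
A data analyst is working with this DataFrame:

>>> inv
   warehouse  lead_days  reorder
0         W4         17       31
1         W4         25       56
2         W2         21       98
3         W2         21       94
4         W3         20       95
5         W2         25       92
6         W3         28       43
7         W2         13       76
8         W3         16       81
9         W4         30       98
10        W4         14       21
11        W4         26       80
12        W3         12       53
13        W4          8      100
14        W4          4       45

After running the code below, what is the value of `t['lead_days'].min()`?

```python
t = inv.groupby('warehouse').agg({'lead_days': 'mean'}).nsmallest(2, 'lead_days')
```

group by warehouse, mean of lead_days:
           lead_days
warehouse           
W2         20.000000
W3         19.000000
W4         17.714286
take 2 rows with smallest lead_days:
           lead_days
warehouse           
W4         17.714286
W3         19.000000
Taking the min of column 'lead_days' gives 17.7142857143.

17.7142857143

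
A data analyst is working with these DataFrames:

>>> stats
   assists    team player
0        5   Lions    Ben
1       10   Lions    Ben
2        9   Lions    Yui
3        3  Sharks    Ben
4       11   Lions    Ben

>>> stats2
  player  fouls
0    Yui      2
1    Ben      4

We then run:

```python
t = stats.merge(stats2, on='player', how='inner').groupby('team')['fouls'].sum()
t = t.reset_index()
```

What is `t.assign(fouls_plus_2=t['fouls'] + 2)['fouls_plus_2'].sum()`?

22

merge on 'player' (how='inner') → 5 rows:
   assists    team player  fouls
0        5   Lions    Ben      4
1       10   Lions    Ben      4
2        9   Lions    Yui      2
3        3  Sharks    Ben      4
4       11   Lions    Ben      4
group by team, sum of fouls:
team
Lions     14
Sharks     4
Name: fouls, dtype: int64
reset_index():
     team  fouls
0   Lions     14
1  Sharks      4
add column fouls_plus_2 = t['fouls'] + 2:
     team  fouls  fouls_plus_2
0   Lions     14            16
1  Sharks      4             6
Reading off the sum of column 'fouls_plus_2', we get 22.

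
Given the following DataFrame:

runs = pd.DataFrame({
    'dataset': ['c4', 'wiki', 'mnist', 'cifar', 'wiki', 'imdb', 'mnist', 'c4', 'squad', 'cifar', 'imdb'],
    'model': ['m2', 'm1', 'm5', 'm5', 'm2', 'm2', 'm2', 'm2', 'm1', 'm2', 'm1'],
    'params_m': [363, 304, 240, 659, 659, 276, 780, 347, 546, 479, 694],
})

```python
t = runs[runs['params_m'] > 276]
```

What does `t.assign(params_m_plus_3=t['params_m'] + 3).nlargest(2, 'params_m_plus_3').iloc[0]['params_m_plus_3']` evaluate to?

783

filter rows where params_m > 276:
   dataset model  params_m
0       c4    m2       363
1     wiki    m1       304
3    cifar    m5       659
4     wiki    m2       659
6    mnist    m2       780
7       c4    m2       347
8    squad    m1       546
9    cifar    m2       479
10    imdb    m1       694
add column params_m_plus_3 = t['params_m'] + 3:
   dataset model  params_m  params_m_plus_3
0       c4    m2       363              366
1     wiki    m1       304              307
3    cifar    m5       659              662
4     wiki    m2       659              662
6    mnist    m2       780              783
7       c4    m2       347              350
8    squad    m1       546              549
9    cifar    m2       479              482
10    imdb    m1       694              697
take 2 rows with largest params_m_plus_3:
   dataset model  params_m  params_m_plus_3
6    mnist    m2       780              783
10    imdb    m1       694              697
Reading off the value at position 0, column 'params_m_plus_3', we get 783.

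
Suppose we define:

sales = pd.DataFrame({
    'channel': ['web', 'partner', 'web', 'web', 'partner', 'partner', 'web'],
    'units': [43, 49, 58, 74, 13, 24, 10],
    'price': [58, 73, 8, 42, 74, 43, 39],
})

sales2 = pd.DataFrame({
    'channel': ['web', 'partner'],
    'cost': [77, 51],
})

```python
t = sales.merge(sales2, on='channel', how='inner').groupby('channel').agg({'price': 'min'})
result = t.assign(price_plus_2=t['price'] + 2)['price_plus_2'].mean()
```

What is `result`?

27.5

merge on 'channel' (how='inner') → 7 rows:
   channel  units  price  cost
0      web     43     58    77
1  partner     49     73    51
2      web     58      8    77
3      web     74     42    77
4  partner     13     74    51
5  partner     24     43    51
6      web     10     39    77
group by channel, min of price:
         price
channel       
partner     43
web          8
add column price_plus_2 = t['price'] + 2:
         price  price_plus_2
channel                     
partner     43            45
web          8            10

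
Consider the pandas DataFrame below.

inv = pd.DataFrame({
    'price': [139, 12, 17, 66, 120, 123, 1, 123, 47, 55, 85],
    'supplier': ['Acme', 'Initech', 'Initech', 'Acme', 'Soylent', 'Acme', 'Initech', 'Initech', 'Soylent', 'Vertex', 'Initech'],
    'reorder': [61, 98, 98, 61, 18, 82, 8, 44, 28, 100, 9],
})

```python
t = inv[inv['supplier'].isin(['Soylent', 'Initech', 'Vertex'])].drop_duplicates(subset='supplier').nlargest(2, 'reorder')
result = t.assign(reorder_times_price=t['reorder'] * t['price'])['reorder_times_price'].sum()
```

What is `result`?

filter rows where supplier in ['Soylent', 'Initech', 'Vertex']:
    price supplier  reorder
1      12  Initech       98
2      17  Initech       98
4     120  Soylent       18
6       1  Initech        8
7     123  Initech       44
8      47  Soylent       28
9      55   Vertex      100
10     85  Initech        9
drop duplicate supplier (keep=first):
   price supplier  reorder
1     12  Initech       98
4    120  Soylent       18
9     55   Vertex      100
take 2 rows with largest reorder:
   price supplier  reorder
9     55   Vertex      100
1     12  Initech       98
add column reorder_times_price = t['reorder'] * t['price']:
   price supplier  reorder  reorder_times_price
9     55   Vertex      100                 5500
1     12  Initech       98                 1176

6676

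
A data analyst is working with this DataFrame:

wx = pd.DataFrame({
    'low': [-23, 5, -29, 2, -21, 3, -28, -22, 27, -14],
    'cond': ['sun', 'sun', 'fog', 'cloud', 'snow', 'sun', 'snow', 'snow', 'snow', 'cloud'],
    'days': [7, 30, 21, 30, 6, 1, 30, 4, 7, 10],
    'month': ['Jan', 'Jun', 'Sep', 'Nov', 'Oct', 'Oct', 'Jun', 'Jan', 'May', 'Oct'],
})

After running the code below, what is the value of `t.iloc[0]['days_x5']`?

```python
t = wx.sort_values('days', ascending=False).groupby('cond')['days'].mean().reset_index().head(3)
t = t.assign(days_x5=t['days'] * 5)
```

100.0

sort by days descending:
   low   cond  days month
1    5    sun    30   Jun
3    2  cloud    30   Nov
6  -28   snow    30   Jun
2  -29    fog    21   Sep
9  -14  cloud    10   Oct
0  -23    sun     7   Jan
8   27   snow     7   May
4  -21   snow     6   Oct
7  -22   snow     4   Jan
5    3    sun     1   Oct
group by cond, mean of days:
cond
cloud    20.000000
fog      21.000000
snow     11.750000
sun      12.666667
Name: days, dtype: float64
reset_index():
    cond       days
0  cloud  20.000000
1    fog  21.000000
2   snow  11.750000
3    sun  12.666667
take first 3 rows:
    cond   days
0  cloud  20.00
1    fog  21.00
2   snow  11.75
add column days_x5 = t['days'] * 5:
    cond   days  days_x5
0  cloud  20.00   100.00
1    fog  21.00   105.00
2   snow  11.75    58.75
Taking the value at position 0, column 'days_x5' gives 100.0.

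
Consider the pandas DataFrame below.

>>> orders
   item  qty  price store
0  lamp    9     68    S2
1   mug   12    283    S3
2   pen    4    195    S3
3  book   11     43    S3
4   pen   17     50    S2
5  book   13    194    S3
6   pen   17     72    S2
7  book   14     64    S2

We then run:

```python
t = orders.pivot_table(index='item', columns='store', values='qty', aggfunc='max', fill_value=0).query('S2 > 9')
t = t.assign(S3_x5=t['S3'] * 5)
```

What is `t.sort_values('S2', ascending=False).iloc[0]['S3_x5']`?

20

pivot: rows=item, cols=store, max(qty):
store  S2  S3
item         
book   14  13
lamp    9   0
mug     0  12
pen    17   4
filter rows where S2 > 9:
store  S2  S3
item         
book   14  13
pen    17   4
add column S3_x5 = t['S3'] * 5:
store  S2  S3  S3_x5
item                
book   14  13     65
pen    17   4     20
sort by S2 descending:
store  S2  S3  S3_x5
item                
pen    17   4     20
book   14  13     65
The value at position 0, column 'S3_x5' is 20.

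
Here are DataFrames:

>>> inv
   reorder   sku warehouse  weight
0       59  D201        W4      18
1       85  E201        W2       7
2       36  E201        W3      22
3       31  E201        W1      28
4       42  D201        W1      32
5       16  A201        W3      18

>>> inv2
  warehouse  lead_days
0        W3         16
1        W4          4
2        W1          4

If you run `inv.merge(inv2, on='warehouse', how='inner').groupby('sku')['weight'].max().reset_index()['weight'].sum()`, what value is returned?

merge on 'warehouse' (how='inner') → 5 rows:
   reorder   sku warehouse  weight  lead_days
0       59  D201        W4      18          4
1       36  E201        W3      22         16
2       31  E201        W1      28          4
3       42  D201        W1      32          4
4       16  A201        W3      18         16
group by sku, max of weight:
sku
A201    18
D201    32
E201    28
Name: weight, dtype: int64
reset_index():
    sku  weight
0  A201      18
1  D201      32
2  E201      28

78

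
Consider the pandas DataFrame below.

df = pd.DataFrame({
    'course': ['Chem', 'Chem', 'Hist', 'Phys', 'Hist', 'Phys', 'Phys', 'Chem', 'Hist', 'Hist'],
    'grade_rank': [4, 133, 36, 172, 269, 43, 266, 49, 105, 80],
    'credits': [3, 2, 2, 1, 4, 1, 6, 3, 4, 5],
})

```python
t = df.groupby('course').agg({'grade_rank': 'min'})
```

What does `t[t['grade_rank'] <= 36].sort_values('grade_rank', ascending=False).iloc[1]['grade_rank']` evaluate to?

group by course, min of grade_rank:
        grade_rank
course            
Chem             4
Hist            36
Phys            43
filter rows where grade_rank <= 36:
        grade_rank
course            
Chem             4
Hist            36
sort by grade_rank descending:
        grade_rank
course            
Hist            36
Chem             4
The value at position 1, column 'grade_rank' is 4.

4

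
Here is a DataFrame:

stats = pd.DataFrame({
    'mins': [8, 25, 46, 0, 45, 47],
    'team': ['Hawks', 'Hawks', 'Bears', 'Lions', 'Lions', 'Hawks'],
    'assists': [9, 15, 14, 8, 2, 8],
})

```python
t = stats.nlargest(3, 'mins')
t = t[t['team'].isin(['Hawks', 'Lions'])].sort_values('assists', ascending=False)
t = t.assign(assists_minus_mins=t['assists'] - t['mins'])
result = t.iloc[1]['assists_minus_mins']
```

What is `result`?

-43

take 3 rows with largest mins:
   mins   team  assists
5    47  Hawks        8
2    46  Bears       14
4    45  Lions        2
filter rows where team in ['Hawks', 'Lions']:
   mins   team  assists
5    47  Hawks        8
4    45  Lions        2
sort by assists descending:
   mins   team  assists
5    47  Hawks        8
4    45  Lions        2
add column assists_minus_mins = t['assists'] - t['mins']:
   mins   team  assists  assists_minus_mins
5    47  Hawks        8                 -39
4    45  Lions        2                 -43
Then the value at position 1, column 'assists_minus_mins': -43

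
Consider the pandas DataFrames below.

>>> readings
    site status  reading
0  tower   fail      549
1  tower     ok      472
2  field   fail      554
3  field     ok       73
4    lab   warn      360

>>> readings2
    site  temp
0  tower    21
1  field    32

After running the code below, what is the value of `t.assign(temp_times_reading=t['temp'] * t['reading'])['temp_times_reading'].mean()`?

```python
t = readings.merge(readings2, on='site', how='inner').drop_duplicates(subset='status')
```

10720.5

merge on 'site' (how='inner') → 4 rows:
    site status  reading  temp
0  tower   fail      549    21
1  tower     ok      472    21
2  field   fail      554    32
3  field     ok       73    32
drop duplicate status (keep=first):
    site status  reading  temp
0  tower   fail      549    21
1  tower     ok      472    21
add column temp_times_reading = t['temp'] * t['reading']:
    site status  reading  temp  temp_times_reading
0  tower   fail      549    21               11529
1  tower     ok      472    21                9912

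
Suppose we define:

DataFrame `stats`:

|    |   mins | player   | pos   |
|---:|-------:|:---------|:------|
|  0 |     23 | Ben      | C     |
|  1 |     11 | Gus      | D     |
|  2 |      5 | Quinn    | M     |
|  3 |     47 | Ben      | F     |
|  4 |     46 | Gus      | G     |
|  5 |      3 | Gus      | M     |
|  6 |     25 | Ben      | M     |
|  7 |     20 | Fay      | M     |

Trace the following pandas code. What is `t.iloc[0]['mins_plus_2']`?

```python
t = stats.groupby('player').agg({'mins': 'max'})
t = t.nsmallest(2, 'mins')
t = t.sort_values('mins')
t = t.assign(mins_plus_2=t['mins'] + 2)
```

group by player, max of mins:
        mins
player      
Ben       47
Fay       20
Gus       46
Quinn      5
take 2 rows with smallest mins:
        mins
player      
Quinn      5
Fay       20
sort by mins:
        mins
player      
Quinn      5
Fay       20
add column mins_plus_2 = t['mins'] + 2:
        mins  mins_plus_2
player                   
Quinn      5            7
Fay       20           22
Reading off the value at position 0, column 'mins_plus_2', we get 7.

7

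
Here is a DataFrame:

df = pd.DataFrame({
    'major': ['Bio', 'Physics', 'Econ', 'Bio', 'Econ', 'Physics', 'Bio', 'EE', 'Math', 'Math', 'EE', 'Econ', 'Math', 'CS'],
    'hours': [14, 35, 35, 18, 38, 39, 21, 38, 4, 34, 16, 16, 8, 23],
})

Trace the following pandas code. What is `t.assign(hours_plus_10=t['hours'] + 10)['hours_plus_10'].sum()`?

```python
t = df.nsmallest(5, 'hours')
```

108

take 5 rows with smallest hours:
   major  hours
8   Math      4
12  Math      8
0    Bio     14
10    EE     16
11  Econ     16
add column hours_plus_10 = t['hours'] + 10:
   major  hours  hours_plus_10
8   Math      4             14
12  Math      8             18
0    Bio     14             24
10    EE     16             26
11  Econ     16             26
Then the sum of column 'hours_plus_10': 108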